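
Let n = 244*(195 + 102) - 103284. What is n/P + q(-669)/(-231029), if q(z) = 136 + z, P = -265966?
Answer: 3630574771/30722929507 ≈ 0.11817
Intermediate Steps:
n = -30816 (n = 244*297 - 103284 = 72468 - 103284 = -30816)
n/P + q(-669)/(-231029) = -30816/(-265966) + (136 - 669)/(-231029) = -30816*(-1/265966) - 533*(-1/231029) = 15408/132983 + 533/231029 = 3630574771/30722929507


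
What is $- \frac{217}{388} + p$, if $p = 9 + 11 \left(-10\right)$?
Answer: $- \frac{39405}{388} \approx -101.56$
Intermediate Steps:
$p = -101$ ($p = 9 - 110 = -101$)
$- \frac{217}{388} + p = - \frac{217}{388} - 101 = - \frac{39405}{388}$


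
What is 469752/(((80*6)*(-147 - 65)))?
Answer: -19573/4240 ≈ -4.6163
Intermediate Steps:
469752/(((80*6)*(-147 - 65))) = 469752/((480*(-212))) = 469752/(-101760) = 469752*(-1/101760) = -19573/4240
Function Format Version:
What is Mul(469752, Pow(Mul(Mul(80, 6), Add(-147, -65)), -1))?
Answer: Rational(-19573, 4240) ≈ -4.6163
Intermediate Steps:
Mul(469752, Pow(Mul(Mul(80, 6), Add(-147, -65)), -1)) = Mul(469752, Pow(Mul(480, -212), -1)) = Mul(469752, Pow(-101760, -1)) = Mul(469752, Rational(-1, 101760)) = Rational(-19573, 4240)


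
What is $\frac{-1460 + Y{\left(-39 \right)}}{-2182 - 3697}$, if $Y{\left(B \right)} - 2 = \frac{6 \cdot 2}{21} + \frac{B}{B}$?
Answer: $\frac{10195}{41153} \approx 0.24773$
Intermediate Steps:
$Y{\left(B \right)} = \frac{25}{7}$ ($Y{\left(B \right)} = 2 + \left(\frac{6 \cdot 2}{21} + \frac{B}{B}\right) = 2 + \left(12 \cdot \frac{1}{21} + 1\right) = 2 + \left(\frac{4}{7} + 1\right) = 2 + \frac{11}{7} = \frac{25}{7}$)
$\frac{-1460 + Y{\left(-39 \right)}}{-2182 - 3697} = \frac{-1460 + \frac{25}{7}}{-2182 - 3697} = - \frac{10195}{7 \left(-5879\right)} = \left(- \frac{10195}{7}\right) \left(- \frac{1}{5879}\right) = \frac{10195}{41153}$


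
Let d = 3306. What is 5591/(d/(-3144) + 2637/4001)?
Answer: -11721665684/822763 ≈ -14247.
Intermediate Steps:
5591/(d/(-3144) + 2637/4001) = 5591/(3306/(-3144) + 2637/4001) = 5591/(3306*(-1/3144) + 2637*(1/4001)) = 5591/(-551/524 + 2637/4001) = 5591/(-822763/2096524) = 5591*(-2096524/822763) = -11721665684/822763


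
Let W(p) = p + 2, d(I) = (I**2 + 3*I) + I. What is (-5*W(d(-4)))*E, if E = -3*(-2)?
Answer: -60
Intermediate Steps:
d(I) = I**2 + 4*I
W(p) = 2 + p
E = 6
(-5*W(d(-4)))*E = -5*(2 - 4*(4 - 4))*6 = -5*(2 - 4*0)*6 = -5*(2 + 0)*6 = -5*2*6 = -10*6 = -60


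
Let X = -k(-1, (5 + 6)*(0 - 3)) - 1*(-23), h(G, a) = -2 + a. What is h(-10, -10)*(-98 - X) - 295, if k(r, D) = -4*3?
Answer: 1301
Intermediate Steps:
k(r, D) = -12
X = 35 (X = -1*(-12) - 1*(-23) = 12 + 23 = 35)
h(-10, -10)*(-98 - X) - 295 = (-2 - 10)*(-98 - 1*35) - 295 = -12*(-98 - 35) - 295 = -12*(-133) - 295 = 1596 - 295 = 1301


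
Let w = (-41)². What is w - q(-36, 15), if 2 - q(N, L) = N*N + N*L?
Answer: 2435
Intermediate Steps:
q(N, L) = 2 - N² - L*N (q(N, L) = 2 - (N*N + N*L) = 2 - (N² + L*N) = 2 + (-N² - L*N) = 2 - N² - L*N)
w = 1681
w - q(-36, 15) = 1681 - (2 - 1*(-36)² - 1*15*(-36)) = 1681 - (2 - 1*1296 + 540) = 1681 - (2 - 1296 + 540) = 1681 - 1*(-754) = 1681 + 754 = 2435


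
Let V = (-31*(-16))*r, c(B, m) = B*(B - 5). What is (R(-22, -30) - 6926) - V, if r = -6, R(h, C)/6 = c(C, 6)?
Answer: 2350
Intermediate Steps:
c(B, m) = B*(-5 + B)
R(h, C) = 6*C*(-5 + C) (R(h, C) = 6*(C*(-5 + C)) = 6*C*(-5 + C))
V = -2976 (V = -31*(-16)*(-6) = 496*(-6) = -2976)
(R(-22, -30) - 6926) - V = (6*(-30)*(-5 - 30) - 6926) - 1*(-2976) = (6*(-30)*(-35) - 6926) + 2976 = (6300 - 6926) + 2976 = -626 + 2976 = 2350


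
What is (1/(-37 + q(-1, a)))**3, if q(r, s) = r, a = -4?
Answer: -1/54872 ≈ -1.8224e-5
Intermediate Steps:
(1/(-37 + q(-1, a)))**3 = (1/(-37 - 1))**3 = (1/(-38))**3 = (-1/38)**3 = -1/54872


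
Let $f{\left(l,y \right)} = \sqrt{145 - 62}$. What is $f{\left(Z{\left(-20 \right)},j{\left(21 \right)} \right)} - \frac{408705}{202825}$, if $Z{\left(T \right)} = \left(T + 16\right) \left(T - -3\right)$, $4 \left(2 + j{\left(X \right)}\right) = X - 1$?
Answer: $- \frac{81741}{40565} + \sqrt{83} \approx 7.0954$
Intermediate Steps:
$j{\left(X \right)} = - \frac{9}{4} + \frac{X}{4}$ ($j{\left(X \right)} = -2 + \frac{X - 1}{4} = -2 + \frac{-1 + X}{4} = -2 + \left(- \frac{1}{4} + \frac{X}{4}\right) = - \frac{9}{4} + \frac{X}{4}$)
$Z{\left(T \right)} = \left(3 + T\right) \left(16 + T\right)$ ($Z{\left(T \right)} = \left(16 + T\right) \left(T + 3\right) = \left(16 + T\right) \left(3 + T\right) = \left(3 + T\right) \left(16 + T\right)$)
$f{\left(l,y \right)} = \sqrt{83}$
$f{\left(Z{\left(-20 \right)},j{\left(21 \right)} \right)} - \frac{408705}{202825} = \sqrt{83} - \frac{408705}{202825} = \sqrt{83} - 408705 \cdot \frac{1}{202825} = \sqrt{83} - \frac{81741}{40565} = - \frac{81741}{40565} + \sqrt{83}$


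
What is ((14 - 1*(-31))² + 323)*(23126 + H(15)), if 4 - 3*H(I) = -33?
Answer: 162986420/3 ≈ 5.4329e+7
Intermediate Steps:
H(I) = 37/3 (H(I) = 4/3 - ⅓*(-33) = 4/3 + 11 = 37/3)
((14 - 1*(-31))² + 323)*(23126 + H(15)) = ((14 - 1*(-31))² + 323)*(23126 + 37/3) = ((14 + 31)² + 323)*(69415/3) = (45² + 323)*(69415/3) = (2025 + 323)*(69415/3) = 2348*(69415/3) = 162986420/3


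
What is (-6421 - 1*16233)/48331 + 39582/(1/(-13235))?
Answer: -25319053214524/48331 ≈ -5.2387e+8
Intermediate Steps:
(-6421 - 1*16233)/48331 + 39582/(1/(-13235)) = (-6421 - 16233)*(1/48331) + 39582/(-1/13235) = -22654*1/48331 + 39582*(-13235) = -22654/48331 - 523867770 = -25319053214524/48331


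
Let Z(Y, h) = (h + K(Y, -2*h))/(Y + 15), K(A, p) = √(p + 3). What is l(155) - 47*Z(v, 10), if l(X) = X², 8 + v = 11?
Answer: 215990/9 - 47*I*√17/18 ≈ 23999.0 - 10.766*I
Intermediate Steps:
K(A, p) = √(3 + p)
v = 3 (v = -8 + 11 = 3)
Z(Y, h) = (h + √(3 - 2*h))/(15 + Y) (Z(Y, h) = (h + √(3 - 2*h))/(Y + 15) = (h + √(3 - 2*h))/(15 + Y))
l(155) - 47*Z(v, 10) = 155² - 47*(10 + √(3 - 2*10))/(15 + 3) = 24025 - 47*(10 + √(3 - 20))/18 = 24025 - 47*(10 + √(-17))/18 = 24025 - 47*(10 + I*√17)/18 = 24025 - 47*(5/9 + I*√17/18) = 24025 + (-235/9 - 47*I*√17/18) = 215990/9 - 47*I*√17/18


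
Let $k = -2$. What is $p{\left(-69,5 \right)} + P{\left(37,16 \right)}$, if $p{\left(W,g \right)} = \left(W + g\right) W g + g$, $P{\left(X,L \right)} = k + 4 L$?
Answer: $22147$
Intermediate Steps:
$P{\left(X,L \right)} = -2 + 4 L$
$p{\left(W,g \right)} = g + W g \left(W + g\right)$ ($p{\left(W,g \right)} = W \left(W + g\right) g + g = W g \left(W + g\right) + g = g + W g \left(W + g\right)$)
$p{\left(-69,5 \right)} + P{\left(37,16 \right)} = 5 \left(1 + \left(-69\right)^{2} - 345\right) + \left(-2 + 4 \cdot 16\right) = 5 \left(1 + 4761 - 345\right) + \left(-2 + 64\right) = 5 \cdot 4417 + 62 = 22085 + 62 = 22147$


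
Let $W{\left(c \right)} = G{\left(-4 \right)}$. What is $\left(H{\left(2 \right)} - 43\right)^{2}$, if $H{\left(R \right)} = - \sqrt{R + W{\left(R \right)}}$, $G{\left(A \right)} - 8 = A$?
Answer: $\left(43 + \sqrt{6}\right)^{2} \approx 2065.7$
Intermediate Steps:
$G{\left(A \right)} = 8 + A$
$W{\left(c \right)} = 4$ ($W{\left(c \right)} = 8 - 4 = 4$)
$H{\left(R \right)} = - \sqrt{4 + R}$ ($H{\left(R \right)} = - \sqrt{R + 4} = - \sqrt{4 + R}$)
$\left(H{\left(2 \right)} - 43\right)^{2} = \left(- \sqrt{4 + 2} - 43\right)^{2} = \left(- \sqrt{6} - 43\right)^{2} = \left(-43 - \sqrt{6}\right)^{2}$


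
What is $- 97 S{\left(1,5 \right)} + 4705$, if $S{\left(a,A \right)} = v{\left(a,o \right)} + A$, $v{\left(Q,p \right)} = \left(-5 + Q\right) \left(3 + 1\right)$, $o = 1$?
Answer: $5772$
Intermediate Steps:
$v{\left(Q,p \right)} = -20 + 4 Q$ ($v{\left(Q,p \right)} = \left(-5 + Q\right) 4 = -20 + 4 Q$)
$S{\left(a,A \right)} = -20 + A + 4 a$ ($S{\left(a,A \right)} = \left(-20 + 4 a\right) + A = -20 + A + 4 a$)
$- 97 S{\left(1,5 \right)} + 4705 = - 97 \left(-20 + 5 + 4 \cdot 1\right) + 4705 = - 97 \left(-20 + 5 + 4\right) + 4705 = \left(-97\right) \left(-11\right) + 4705 = 1067 + 4705 = 5772$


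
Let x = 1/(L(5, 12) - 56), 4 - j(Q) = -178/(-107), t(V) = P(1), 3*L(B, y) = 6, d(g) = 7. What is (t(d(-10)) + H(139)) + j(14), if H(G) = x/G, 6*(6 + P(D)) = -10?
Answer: -4281029/803142 ≈ -5.3304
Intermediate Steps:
P(D) = -23/3 (P(D) = -6 + (⅙)*(-10) = -6 - 5/3 = -23/3)
L(B, y) = 2 (L(B, y) = (⅓)*6 = 2)
t(V) = -23/3
j(Q) = 250/107 (j(Q) = 4 - (-178)/(-107) = 4 - (-178)*(-1)/107 = 4 - 1*178/107 = 4 - 178/107 = 250/107)
x = -1/54 (x = 1/(2 - 56) = 1/(-54) = -1/54 ≈ -0.018519)
H(G) = -1/(54*G)
(t(d(-10)) + H(139)) + j(14) = (-23/3 - 1/54/139) + 250/107 = (-23/3 - 1/54*1/139) + 250/107 = (-23/3 - 1/7506) + 250/107 = -57547/7506 + 250/107 = -4281029/803142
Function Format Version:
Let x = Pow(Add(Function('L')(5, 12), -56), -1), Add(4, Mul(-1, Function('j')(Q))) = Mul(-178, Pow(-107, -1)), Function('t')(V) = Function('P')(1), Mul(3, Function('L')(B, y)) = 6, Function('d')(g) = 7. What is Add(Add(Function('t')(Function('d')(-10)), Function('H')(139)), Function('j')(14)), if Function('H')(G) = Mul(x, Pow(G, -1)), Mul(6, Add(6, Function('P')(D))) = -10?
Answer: Rational(-4281029, 803142) ≈ -5.3304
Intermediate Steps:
Function('P')(D) = Rational(-23, 3) (Function('P')(D) = Add(-6, Mul(Rational(1, 6), -10)) = Add(-6, Rational(-5, 3)) = Rational(-23, 3))
Function('L')(B, y) = 2 (Function('L')(B, y) = Mul(Rational(1, 3), 6) = 2)
Function('t')(V) = Rational(-23, 3)
Function('j')(Q) = Rational(250, 107) (Function('j')(Q) = Add(4, Mul(-1, Mul(-178, Pow(-107, -1)))) = Add(4, Mul(-1, Mul(-178, Rational(-1, 107)))) = Add(4, Mul(-1, Rational(178, 107))) = Add(4, Rational(-178, 107)) = Rational(250, 107))
x = Rational(-1, 54) (x = Pow(Add(2, -56), -1) = Pow(-54, -1) = Rational(-1, 54) ≈ -0.018519)
Function('H')(G) = Mul(Rational(-1, 54), Pow(G, -1))
Add(Add(Function('t')(Function('d')(-10)), Function('H')(139)), Function('j')(14)) = Add(Add(Rational(-23, 3), Mul(Rational(-1, 54), Pow(139, -1))), Rational(250, 107)) = Add(Add(Rational(-23, 3), Mul(Rational(-1, 54), Rational(1, 139))), Rational(250, 107)) = Add(Add(Rational(-23, 3), Rational(-1, 7506)), Rational(250, 107)) = Add(Rational(-57547, 7506), Rational(250, 107)) = Rational(-4281029, 803142)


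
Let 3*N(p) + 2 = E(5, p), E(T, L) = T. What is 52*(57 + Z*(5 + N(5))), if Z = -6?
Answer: 1092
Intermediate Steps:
N(p) = 1 (N(p) = -⅔ + (⅓)*5 = -⅔ + 5/3 = 1)
52*(57 + Z*(5 + N(5))) = 52*(57 - 6*(5 + 1)) = 52*(57 - 6*6) = 52*(57 - 36) = 52*21 = 1092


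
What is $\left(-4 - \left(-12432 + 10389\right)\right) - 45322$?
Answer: $-43283$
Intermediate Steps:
$\left(-4 - \left(-12432 + 10389\right)\right) - 45322 = \left(-4 - -2043\right) - 45322 = \left(-4 + 2043\right) - 45322 = 2039 - 45322 = -43283$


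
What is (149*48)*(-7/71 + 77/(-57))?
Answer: -13984544/1349 ≈ -10367.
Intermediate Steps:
(149*48)*(-7/71 + 77/(-57)) = 7152*(-7*1/71 + 77*(-1/57)) = 7152*(-7/71 - 77/57) = 7152*(-5866/4047) = -13984544/1349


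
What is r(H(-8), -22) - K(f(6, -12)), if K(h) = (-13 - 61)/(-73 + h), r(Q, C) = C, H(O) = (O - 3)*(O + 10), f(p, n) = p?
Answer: -1548/67 ≈ -23.104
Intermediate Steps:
H(O) = (-3 + O)*(10 + O)
K(h) = -74/(-73 + h)
r(H(-8), -22) - K(f(6, -12)) = -22 - (-74)/(-73 + 6) = -22 - (-74)/(-67) = -22 - (-74)*(-1)/67 = -22 - 1*74/67 = -22 - 74/67 = -1548/67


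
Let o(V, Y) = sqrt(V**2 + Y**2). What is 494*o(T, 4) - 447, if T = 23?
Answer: -447 + 494*sqrt(545) ≈ 11086.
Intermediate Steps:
494*o(T, 4) - 447 = 494*sqrt(23**2 + 4**2) - 447 = 494*sqrt(529 + 16) - 447 = 494*sqrt(545) - 447 = -447 + 494*sqrt(545)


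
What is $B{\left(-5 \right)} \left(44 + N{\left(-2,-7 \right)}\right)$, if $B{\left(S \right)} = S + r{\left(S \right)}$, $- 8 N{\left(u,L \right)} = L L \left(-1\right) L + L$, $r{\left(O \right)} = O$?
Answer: $-20$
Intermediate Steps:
$N{\left(u,L \right)} = - \frac{L}{8} + \frac{L^{3}}{8}$ ($N{\left(u,L \right)} = - \frac{L L \left(-1\right) L + L}{8} = - \frac{L^{2} \left(-1\right) L + L}{8} = - \frac{- L^{2} L + L}{8} = - \frac{- L^{3} + L}{8} = - \frac{L - L^{3}}{8} = - \frac{L}{8} + \frac{L^{3}}{8}$)
$B{\left(S \right)} = 2 S$ ($B{\left(S \right)} = S + S = 2 S$)
$B{\left(-5 \right)} \left(44 + N{\left(-2,-7 \right)}\right) = 2 \left(-5\right) \left(44 + \frac{1}{8} \left(-7\right) \left(-1 + \left(-7\right)^{2}\right)\right) = - 10 \left(44 + \frac{1}{8} \left(-7\right) \left(-1 + 49\right)\right) = - 10 \left(44 + \frac{1}{8} \left(-7\right) 48\right) = - 10 \left(44 - 42\right) = \left(-10\right) 2 = -20$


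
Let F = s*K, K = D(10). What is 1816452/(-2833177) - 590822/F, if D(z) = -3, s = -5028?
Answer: -850651331731/21367820934 ≈ -39.810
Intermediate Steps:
K = -3
F = 15084 (F = -5028*(-3) = 15084)
1816452/(-2833177) - 590822/F = 1816452/(-2833177) - 590822/15084 = 1816452*(-1/2833177) - 590822*1/15084 = -1816452/2833177 - 295411/7542 = -850651331731/21367820934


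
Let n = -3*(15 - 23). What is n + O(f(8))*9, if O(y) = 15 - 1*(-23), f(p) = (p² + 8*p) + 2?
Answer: 366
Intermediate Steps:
f(p) = 2 + p² + 8*p
O(y) = 38 (O(y) = 15 + 23 = 38)
n = 24 (n = -3*(-8) = 24)
n + O(f(8))*9 = 24 + 38*9 = 24 + 342 = 366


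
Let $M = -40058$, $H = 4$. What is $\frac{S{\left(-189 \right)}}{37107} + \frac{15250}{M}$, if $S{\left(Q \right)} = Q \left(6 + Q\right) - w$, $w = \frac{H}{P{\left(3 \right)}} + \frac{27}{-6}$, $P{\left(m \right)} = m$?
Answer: $\frac{2459193439}{4459296618} \approx 0.55148$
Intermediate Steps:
$w = - \frac{19}{6}$ ($w = \frac{4}{3} + \frac{27}{-6} = 4 \cdot \frac{1}{3} + 27 \left(- \frac{1}{6}\right) = \frac{4}{3} - \frac{9}{2} = - \frac{19}{6} \approx -3.1667$)
$S{\left(Q \right)} = \frac{19}{6} + Q \left(6 + Q\right)$ ($S{\left(Q \right)} = Q \left(6 + Q\right) - - \frac{19}{6} = Q \left(6 + Q\right) + \frac{19}{6} = \frac{19}{6} + Q \left(6 + Q\right)$)
$\frac{S{\left(-189 \right)}}{37107} + \frac{15250}{M} = \frac{\frac{19}{6} + \left(-189\right)^{2} + 6 \left(-189\right)}{37107} + \frac{15250}{-40058} = \left(\frac{19}{6} + 35721 - 1134\right) \frac{1}{37107} + 15250 \left(- \frac{1}{40058}\right) = \frac{207541}{6} \cdot \frac{1}{37107} - \frac{7625}{20029} = \frac{207541}{222642} - \frac{7625}{20029} = \frac{2459193439}{4459296618}$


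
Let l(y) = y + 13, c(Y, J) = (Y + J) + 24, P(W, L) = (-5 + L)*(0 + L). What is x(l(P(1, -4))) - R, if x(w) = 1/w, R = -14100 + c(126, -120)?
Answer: 689431/49 ≈ 14070.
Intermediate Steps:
P(W, L) = L*(-5 + L) (P(W, L) = (-5 + L)*L = L*(-5 + L))
c(Y, J) = 24 + J + Y (c(Y, J) = (J + Y) + 24 = 24 + J + Y)
l(y) = 13 + y
R = -14070 (R = -14100 + (24 - 120 + 126) = -14100 + 30 = -14070)
x(l(P(1, -4))) - R = 1/(13 - 4*(-5 - 4)) - 1*(-14070) = 1/(13 - 4*(-9)) + 14070 = 1/(13 + 36) + 14070 = 1/49 + 14070 = 689431/49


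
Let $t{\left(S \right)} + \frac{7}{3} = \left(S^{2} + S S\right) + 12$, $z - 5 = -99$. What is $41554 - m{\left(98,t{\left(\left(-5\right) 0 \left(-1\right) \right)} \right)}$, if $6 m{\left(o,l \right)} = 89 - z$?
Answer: $\frac{83047}{2} \approx 41524.0$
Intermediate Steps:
$z = -94$ ($z = 5 - 99 = -94$)
$t{\left(S \right)} = \frac{29}{3} + 2 S^{2}$ ($t{\left(S \right)} = - \frac{7}{3} + \left(\left(S^{2} + S S\right) + 12\right) = - \frac{7}{3} + \left(\left(S^{2} + S^{2}\right) + 12\right) = - \frac{7}{3} + \left(2 S^{2} + 12\right) = - \frac{7}{3} + \left(12 + 2 S^{2}\right) = \frac{29}{3} + 2 S^{2}$)
$m{\left(o,l \right)} = \frac{61}{2}$ ($m{\left(o,l \right)} = \frac{89 - -94}{6} = \frac{89 + 94}{6} = \frac{1}{6} \cdot 183 = \frac{61}{2}$)
$41554 - m{\left(98,t{\left(\left(-5\right) 0 \left(-1\right) \right)} \right)} = 41554 - \frac{61}{2} = \frac{83047}{2}$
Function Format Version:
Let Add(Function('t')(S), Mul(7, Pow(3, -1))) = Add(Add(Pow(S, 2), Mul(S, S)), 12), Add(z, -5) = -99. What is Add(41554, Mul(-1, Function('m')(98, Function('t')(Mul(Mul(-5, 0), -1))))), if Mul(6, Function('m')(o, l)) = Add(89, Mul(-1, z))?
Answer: Rational(83047, 2) ≈ 41524.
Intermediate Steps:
z = -94 (z = Add(5, -99) = -94)
Function('t')(S) = Add(Rational(29, 3), Mul(2, Pow(S, 2))) (Function('t')(S) = Add(Rational(-7, 3), Add(Add(Pow(S, 2), Mul(S, S)), 12)) = Add(Rational(-7, 3), Add(Add(Pow(S, 2), Pow(S, 2)), 12)) = Add(Rational(-7, 3), Add(Mul(2, Pow(S, 2)), 12)) = Add(Rational(-7, 3), Add(12, Mul(2, Pow(S, 2)))) = Add(Rational(29, 3), Mul(2, Pow(S, 2))))
Function('m')(o, l) = Rational(61, 2) (Function('m')(o, l) = Mul(Rational(1, 6), Add(89, Mul(-1, -94))) = Mul(Rational(1, 6), Add(89, 94)) = Mul(Rational(1, 6), 183) = Rational(61, 2))
Add(41554, Mul(-1, Function('m')(98, Function('t')(Mul(Mul(-5, 0), -1))))) = Add(41554, Mul(-1, Rational(61, 2))) = Add(41554, Rational(-61, 2)) = Rational(83047, 2)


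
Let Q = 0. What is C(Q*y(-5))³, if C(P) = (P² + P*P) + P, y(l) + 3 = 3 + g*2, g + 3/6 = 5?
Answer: 0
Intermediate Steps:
g = 9/2 (g = -½ + 5 = 9/2 ≈ 4.5000)
y(l) = 9 (y(l) = -3 + (3 + (9/2)*2) = -3 + (3 + 9) = -3 + 12 = 9)
C(P) = P + 2*P² (C(P) = (P² + P²) + P = 2*P² + P = P + 2*P²)
C(Q*y(-5))³ = ((0*9)*(1 + 2*(0*9)))³ = (0*(1 + 2*0))³ = (0*(1 + 0))³ = (0*1)³ = 0³ = 0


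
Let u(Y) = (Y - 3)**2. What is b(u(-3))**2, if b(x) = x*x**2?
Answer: 2176782336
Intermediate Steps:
u(Y) = (-3 + Y)**2
b(x) = x**3
b(u(-3))**2 = (((-3 - 3)**2)**3)**2 = (((-6)**2)**3)**2 = (36**3)**2 = 46656**2 = 2176782336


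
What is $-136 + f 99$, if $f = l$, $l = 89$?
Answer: $8675$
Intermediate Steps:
$f = 89$
$-136 + f 99 = -136 + 89 \cdot 99 = -136 + 8811 = 8675$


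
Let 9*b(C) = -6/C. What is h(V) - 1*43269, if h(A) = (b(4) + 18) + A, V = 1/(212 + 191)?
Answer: -104581315/2418 ≈ -43251.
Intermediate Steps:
b(C) = -2/(3*C) (b(C) = (-6/C)/9 = -2/(3*C))
V = 1/403 ≈ 0.0024814
h(A) = 107/6 + A (h(A) = (-⅔/4 + 18) + A = (-⅔*¼ + 18) + A = (-⅙ + 18) + A = 107/6 + A)
h(V) - 1*43269 = (107/6 + 1/403) - 1*43269 = 43127/2418 - 43269 = -104581315/2418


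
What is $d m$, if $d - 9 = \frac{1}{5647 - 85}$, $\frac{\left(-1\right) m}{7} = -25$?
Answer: $\frac{8760325}{5562} \approx 1575.0$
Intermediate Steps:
$m = 175$ ($m = \left(-7\right) \left(-25\right) = 175$)
$d = \frac{50059}{5562}$ ($d = 9 + \frac{1}{5647 - 85} = 9 + \frac{1}{5562} = \frac{50059}{5562} \approx 9.0002$)
$d m = \frac{50059}{5562} \cdot 175 = \frac{8760325}{5562}$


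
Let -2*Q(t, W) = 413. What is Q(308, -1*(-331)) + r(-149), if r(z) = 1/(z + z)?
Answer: -30769/149 ≈ -206.50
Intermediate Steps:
r(z) = 1/(2*z)
Q(t, W) = -413/2 (Q(t, W) = -½*413 = -413/2)
Q(308, -1*(-331)) + r(-149) = -413/2 + (½)/(-149) = -413/2 + (½)*(-1/149) = -413/2 - 1/298 = -30769/149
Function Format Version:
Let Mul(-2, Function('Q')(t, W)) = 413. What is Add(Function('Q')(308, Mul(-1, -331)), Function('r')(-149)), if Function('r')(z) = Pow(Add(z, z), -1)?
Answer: Rational(-30769, 149) ≈ -206.50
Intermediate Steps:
Function('r')(z) = Mul(Rational(1, 2), Pow(z, -1)) (Function('r')(z) = Pow(Mul(2, z), -1) = Mul(Rational(1, 2), Pow(z, -1)))
Function('Q')(t, W) = Rational(-413, 2) (Function('Q')(t, W) = Mul(Rational(-1, 2), 413) = Rational(-413, 2))
Add(Function('Q')(308, Mul(-1, -331)), Function('r')(-149)) = Add(Rational(-413, 2), Mul(Rational(1, 2), Pow(-149, -1))) = Add(Rational(-413, 2), Mul(Rational(1, 2), Rational(-1, 149))) = Add(Rational(-413, 2), Rational(-1, 298)) = Rational(-30769, 149)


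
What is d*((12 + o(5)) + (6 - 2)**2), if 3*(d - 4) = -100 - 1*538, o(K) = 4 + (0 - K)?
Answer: -5634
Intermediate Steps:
o(K) = 4 - K
d = -626/3 (d = 4 + (-100 - 1*538)/3 = 4 + (-100 - 538)/3 = 4 + (1/3)*(-638) = 4 - 638/3 = -626/3 ≈ -208.67)
d*((12 + o(5)) + (6 - 2)**2) = -626*((12 + (4 - 1*5)) + (6 - 2)**2)/3 = -626*((12 + (4 - 5)) + 4**2)/3 = -626*((12 - 1) + 16)/3 = -626*(11 + 16)/3 = -626/3*27 = -5634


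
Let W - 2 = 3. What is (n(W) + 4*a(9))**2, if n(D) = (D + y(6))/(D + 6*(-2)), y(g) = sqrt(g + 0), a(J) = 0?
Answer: (5 + sqrt(6))**2/49 ≈ 1.1325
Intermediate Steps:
y(g) = sqrt(g)
W = 5 (W = 2 + 3 = 5)
n(D) = (D + sqrt(6))/(-12 + D) (n(D) = (D + sqrt(6))/(D + 6*(-2)) = (D + sqrt(6))/(D - 12) = (D + sqrt(6))/(-12 + D))
(n(W) + 4*a(9))**2 = ((5 + sqrt(6))/(-12 + 5) + 4*0)**2 = ((5 + sqrt(6))/(-7) + 0)**2 = (-(5 + sqrt(6))/7 + 0)**2 = ((-5/7 - sqrt(6)/7) + 0)**2 = (-5/7 - sqrt(6)/7)**2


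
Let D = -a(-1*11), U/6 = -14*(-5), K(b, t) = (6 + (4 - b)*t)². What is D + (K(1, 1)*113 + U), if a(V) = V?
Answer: 9584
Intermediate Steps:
K(b, t) = (6 + t*(4 - b))²
U = 420 (U = 6*(-14*(-5)) = 6*70 = 420)
D = 11 (D = -(-1)*11 = -1*(-11) = 11)
D + (K(1, 1)*113 + U) = 11 + ((6 + 4*1 - 1*1*1)²*113 + 420) = 11 + ((6 + 4 - 1)²*113 + 420) = 11 + (9²*113 + 420) = 11 + (81*113 + 420) = 11 + (9153 + 420) = 11 + 9573 = 9584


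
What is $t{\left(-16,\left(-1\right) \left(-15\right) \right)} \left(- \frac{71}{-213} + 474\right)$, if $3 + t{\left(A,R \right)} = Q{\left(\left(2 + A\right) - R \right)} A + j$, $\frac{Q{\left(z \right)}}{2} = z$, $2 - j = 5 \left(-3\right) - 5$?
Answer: $\frac{1347581}{3} \approx 4.4919 \cdot 10^{5}$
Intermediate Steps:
$j = 22$ ($j = 2 - \left(5 \left(-3\right) - 5\right) = 2 - \left(-15 - 5\right) = 2 - -20 = 2 + 20 = 22$)
$Q{\left(z \right)} = 2 z$
$t{\left(A,R \right)} = 19 + A \left(4 - 2 R + 2 A\right)$ ($t{\left(A,R \right)} = -3 + \left(2 \left(\left(2 + A\right) - R\right) A + 22\right) = -3 + \left(2 \left(2 + A - R\right) A + 22\right) = -3 + \left(\left(4 - 2 R + 2 A\right) A + 22\right) = -3 + \left(A \left(4 - 2 R + 2 A\right) + 22\right) = -3 + \left(22 + A \left(4 - 2 R + 2 A\right)\right) = 19 + A \left(4 - 2 R + 2 A\right)$)
$t{\left(-16,\left(-1\right) \left(-15\right) \right)} \left(- \frac{71}{-213} + 474\right) = \left(19 + 2 \left(-16\right) \left(2 - 16 - \left(-1\right) \left(-15\right)\right)\right) \left(- \frac{71}{-213} + 474\right) = \left(19 + 2 \left(-16\right) \left(2 - 16 - 15\right)\right) \left(\left(-71\right) \left(- \frac{1}{213}\right) + 474\right) = \left(19 + 2 \left(-16\right) \left(2 - 16 - 15\right)\right) \left(\frac{1}{3} + 474\right) = \left(19 + 2 \left(-16\right) \left(-29\right)\right) \frac{1423}{3} = \left(19 + 928\right) \frac{1423}{3} = 947 \cdot \frac{1423}{3} = \frac{1347581}{3}$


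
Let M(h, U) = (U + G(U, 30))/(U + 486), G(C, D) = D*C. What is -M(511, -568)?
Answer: -8804/41 ≈ -214.73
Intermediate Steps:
G(C, D) = C*D
M(h, U) = 31*U/(486 + U) (M(h, U) = (U + U*30)/(U + 486) = (U + 30*U)/(486 + U) = (31*U)/(486 + U) = 31*U/(486 + U))
-M(511, -568) = -31*(-568)/(486 - 568) = -31*(-568)/(-82) = -31*(-568)*(-1)/82 = -1*8804/41 = -8804/41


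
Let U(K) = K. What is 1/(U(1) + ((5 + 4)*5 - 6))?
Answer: 1/40 ≈ 0.025000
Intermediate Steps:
1/(U(1) + ((5 + 4)*5 - 6)) = 1/(1 + ((5 + 4)*5 - 6)) = 1/(1 + (9*5 - 6)) = 1/(1 + (45 - 6)) = 1/(1 + 39) = 1/40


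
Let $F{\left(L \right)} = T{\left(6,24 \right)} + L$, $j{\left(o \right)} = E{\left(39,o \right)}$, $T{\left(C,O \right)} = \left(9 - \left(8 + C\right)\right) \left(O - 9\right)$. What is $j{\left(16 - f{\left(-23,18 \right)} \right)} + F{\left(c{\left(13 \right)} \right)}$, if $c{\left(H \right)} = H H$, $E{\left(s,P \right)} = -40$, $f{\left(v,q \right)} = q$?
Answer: $54$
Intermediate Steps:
$c{\left(H \right)} = H^{2}$
$T{\left(C,O \right)} = \left(1 - C\right) \left(-9 + O\right)$
$j{\left(o \right)} = -40$
$F{\left(L \right)} = -75 + L$ ($F{\left(L \right)} = \left(-9 + 24 + 9 \cdot 6 - 6 \cdot 24\right) + L = \left(-9 + 24 + 54 - 144\right) + L = -75 + L$)
$j{\left(16 - f{\left(-23,18 \right)} \right)} + F{\left(c{\left(13 \right)} \right)} = -40 - \left(75 - 13^{2}\right) = -40 + \left(-75 + 169\right) = -40 + 94 = 54$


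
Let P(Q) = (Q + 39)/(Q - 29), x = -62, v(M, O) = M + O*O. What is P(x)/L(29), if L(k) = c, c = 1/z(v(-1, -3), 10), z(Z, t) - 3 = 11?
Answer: 46/13 ≈ 3.5385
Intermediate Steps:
v(M, O) = M + O**2
z(Z, t) = 14 (z(Z, t) = 3 + 11 = 14)
c = 1/14 ≈ 0.071429
L(k) = 1/14
P(Q) = (39 + Q)/(-29 + Q)
P(x)/L(29) = ((39 - 62)/(-29 - 62))/(1/14) = (-23/(-91))*14 = -1/91*(-23)*14 = (23/91)*14 = 46/13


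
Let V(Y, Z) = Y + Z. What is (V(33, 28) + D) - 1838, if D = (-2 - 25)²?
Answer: -1048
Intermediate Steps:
D = 729 (D = (-27)² = 729)
(V(33, 28) + D) - 1838 = ((33 + 28) + 729) - 1838 = (61 + 729) - 1838 = 790 - 1838 = -1048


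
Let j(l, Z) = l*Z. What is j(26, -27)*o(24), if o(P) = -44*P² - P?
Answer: 17808336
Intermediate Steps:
o(P) = -P - 44*P²
j(l, Z) = Z*l
j(26, -27)*o(24) = (-27*26)*(-1*24*(1 + 44*24)) = -(-702)*24*(1 + 1056) = -(-702)*24*1057 = -702*(-25368) = 17808336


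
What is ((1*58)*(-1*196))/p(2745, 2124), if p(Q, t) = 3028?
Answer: -2842/757 ≈ -3.7543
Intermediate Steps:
((1*58)*(-1*196))/p(2745, 2124) = ((1*58)*(-1*196))/3028 = (58*(-196))*(1/3028) = -11368*1/3028 = -2842/757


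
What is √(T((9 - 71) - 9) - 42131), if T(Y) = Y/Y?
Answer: I*√42130 ≈ 205.26*I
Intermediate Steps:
T(Y) = 1
√(T((9 - 71) - 9) - 42131) = √(1 - 42131) = √(-42130) = I*√42130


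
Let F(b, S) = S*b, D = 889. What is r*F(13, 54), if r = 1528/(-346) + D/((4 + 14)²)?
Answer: -1218607/1038 ≈ -1174.0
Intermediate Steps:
r = -93739/56052 (r = 1528/(-346) + 889/((4 + 14)²) = 1528*(-1/346) + 889/(18²) = -764/173 + 889/324 = -93739/56052 ≈ -1.6724)
r*F(13, 54) = -93739*13/1038 = -93739/56052*702 = -1218607/1038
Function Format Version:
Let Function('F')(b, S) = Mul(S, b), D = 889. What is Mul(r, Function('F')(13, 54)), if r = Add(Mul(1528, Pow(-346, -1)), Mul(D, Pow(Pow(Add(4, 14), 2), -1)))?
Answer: Rational(-1218607, 1038) ≈ -1174.0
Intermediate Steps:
r = Rational(-93739, 56052) (r = Add(Mul(1528, Pow(-346, -1)), Mul(889, Pow(Pow(Add(4, 14), 2), -1))) = Add(Mul(1528, Rational(-1, 346)), Mul(889, Pow(Pow(18, 2), -1))) = Add(Rational(-764, 173), Mul(889, Pow(324, -1))) = Add(Rational(-764, 173), Mul(889, Rational(1, 324))) = Add(Rational(-764, 173), Rational(889, 324)) = Rational(-93739, 56052) ≈ -1.6724)
Mul(r, Function('F')(13, 54)) = Mul(Rational(-93739, 56052), Mul(54, 13)) = Mul(Rational(-93739, 56052), 702) = Rational(-1218607, 1038)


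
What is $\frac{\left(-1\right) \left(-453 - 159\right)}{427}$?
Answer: $\frac{612}{427} \approx 1.4333$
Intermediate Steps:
$\frac{\left(-1\right) \left(-453 - 159\right)}{427} = - (-453 - 159) \frac{1}{427} = \left(-1\right) \left(-612\right) \frac{1}{427} = 612 \cdot \frac{1}{427} = \frac{612}{427}$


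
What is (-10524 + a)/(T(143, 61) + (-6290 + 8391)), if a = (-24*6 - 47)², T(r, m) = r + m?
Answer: 25957/2305 ≈ 11.261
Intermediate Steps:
T(r, m) = m + r
a = 36481 (a = (-144 - 47)² = (-191)² = 36481)
(-10524 + a)/(T(143, 61) + (-6290 + 8391)) = (-10524 + 36481)/((61 + 143) + (-6290 + 8391)) = 25957/(204 + 2101) = 25957/2305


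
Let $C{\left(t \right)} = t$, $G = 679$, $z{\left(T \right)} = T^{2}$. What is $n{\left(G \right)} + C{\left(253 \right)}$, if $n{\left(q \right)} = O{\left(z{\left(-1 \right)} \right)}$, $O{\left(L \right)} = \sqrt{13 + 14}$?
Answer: $253 + 3 \sqrt{3} \approx 258.2$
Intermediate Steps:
$O{\left(L \right)} = 3 \sqrt{3}$ ($O{\left(L \right)} = \sqrt{27} = 3 \sqrt{3}$)
$n{\left(q \right)} = 3 \sqrt{3}$
$n{\left(G \right)} + C{\left(253 \right)} = 3 \sqrt{3} + 253 = 253 + 3 \sqrt{3}$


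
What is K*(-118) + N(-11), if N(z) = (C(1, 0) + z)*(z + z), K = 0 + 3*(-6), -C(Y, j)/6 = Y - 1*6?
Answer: 1706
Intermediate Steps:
C(Y, j) = 36 - 6*Y (C(Y, j) = -6*(Y - 1*6) = -6*(Y - 6) = -6*(-6 + Y) = 36 - 6*Y)
K = -18 (K = 0 - 18 = -18)
N(z) = 2*z*(30 + z) (N(z) = ((36 - 6*1) + z)*(z + z) = ((36 - 6) + z)*(2*z) = (30 + z)*(2*z) = 2*z*(30 + z))
K*(-118) + N(-11) = -18*(-118) + 2*(-11)*(30 - 11) = 2124 + 2*(-11)*19 = 2124 - 418 = 1706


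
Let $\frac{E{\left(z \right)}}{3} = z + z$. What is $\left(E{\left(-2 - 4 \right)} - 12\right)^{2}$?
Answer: $2304$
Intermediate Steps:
$E{\left(z \right)} = 6 z$ ($E{\left(z \right)} = 3 \left(z + z\right) = 3 \cdot 2 z = 6 z$)
$\left(E{\left(-2 - 4 \right)} - 12\right)^{2} = \left(6 \left(-2 - 4\right) - 12\right)^{2} = \left(6 \left(-6\right) - 12\right)^{2} = \left(-36 - 12\right)^{2} = \left(-48\right)^{2} = 2304$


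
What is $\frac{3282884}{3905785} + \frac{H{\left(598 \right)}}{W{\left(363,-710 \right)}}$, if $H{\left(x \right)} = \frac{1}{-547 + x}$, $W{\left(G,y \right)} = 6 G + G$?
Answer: $\frac{425436126229}{506154583935} \approx 0.84053$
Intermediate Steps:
$W{\left(G,y \right)} = 7 G$
$\frac{3282884}{3905785} + \frac{H{\left(598 \right)}}{W{\left(363,-710 \right)}} = \frac{3282884}{3905785} + \frac{1}{\left(-547 + 598\right) 7 \cdot 363} = 3282884 \cdot \frac{1}{3905785} + \frac{1}{51 \cdot 2541} = \frac{3282884}{3905785} + \frac{1}{51} \cdot \frac{1}{2541} = \frac{3282884}{3905785} + \frac{1}{129591} = \frac{425436126229}{506154583935}$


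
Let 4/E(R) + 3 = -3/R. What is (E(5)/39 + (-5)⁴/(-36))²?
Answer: 596092225/1971216 ≈ 302.40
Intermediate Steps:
E(R) = 4/(-3 - 3/R)
(E(5)/39 + (-5)⁴/(-36))² = (-4*5/(3 + 3*5)/39 + (-5)⁴/(-36))² = (-4*5/(3 + 15)*(1/39) + 625*(-1/36))² = (-4*5/18*(1/39) - 625/36)² = (-4*5*1/18*(1/39) - 625/36)² = (-10/9*1/39 - 625/36)² = (-10/351 - 625/36)² = (-24415/1404)² = 596092225/1971216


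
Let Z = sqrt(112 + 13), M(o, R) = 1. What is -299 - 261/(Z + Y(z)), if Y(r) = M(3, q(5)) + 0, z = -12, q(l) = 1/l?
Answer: -36815/124 - 1305*sqrt(5)/124 ≈ -320.43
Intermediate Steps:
Z = 5*sqrt(5) (Z = sqrt(125) = 5*sqrt(5) ≈ 11.180)
Y(r) = 1 (Y(r) = 1 + 0 = 1)
-299 - 261/(Z + Y(z)) = -299 - 261/(5*sqrt(5) + 1) = -299 - 261/(1 + 5*sqrt(5))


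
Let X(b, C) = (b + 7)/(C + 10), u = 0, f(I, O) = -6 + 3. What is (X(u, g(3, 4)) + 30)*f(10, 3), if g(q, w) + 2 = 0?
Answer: -741/8 ≈ -92.625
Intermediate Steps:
f(I, O) = -3
g(q, w) = -2 (g(q, w) = -2 + 0 = -2)
X(b, C) = (7 + b)/(10 + C)
(X(u, g(3, 4)) + 30)*f(10, 3) = ((7 + 0)/(10 - 2) + 30)*(-3) = (7/8 + 30)*(-3) = (247/8)*(-3) = -741/8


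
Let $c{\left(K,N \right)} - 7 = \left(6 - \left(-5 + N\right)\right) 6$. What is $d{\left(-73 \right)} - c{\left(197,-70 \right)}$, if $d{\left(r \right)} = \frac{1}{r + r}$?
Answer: $- \frac{71979}{146} \approx -493.01$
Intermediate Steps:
$d{\left(r \right)} = \frac{1}{2 r}$
$c{\left(K,N \right)} = 73 - 6 N$ ($c{\left(K,N \right)} = 7 + \left(6 - \left(-5 + N\right)\right) 6 = 7 + \left(11 - N\right) 6 = 7 - \left(-66 + 6 N\right) = 73 - 6 N$)
$d{\left(-73 \right)} - c{\left(197,-70 \right)} = \frac{1}{2 \left(-73\right)} - \left(73 - -420\right) = \frac{1}{2} \left(- \frac{1}{73}\right) - \left(73 + 420\right) = - \frac{1}{146} - 493 = - \frac{71979}{146}$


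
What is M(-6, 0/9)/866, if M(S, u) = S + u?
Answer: -3/433 ≈ -0.0069284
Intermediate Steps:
M(-6, 0/9)/866 = (-6 + 0/9)/866 = (-6 + 0*(1/9))*(1/866) = (-6 + 0)*(1/866) = -6*1/866 = -3/433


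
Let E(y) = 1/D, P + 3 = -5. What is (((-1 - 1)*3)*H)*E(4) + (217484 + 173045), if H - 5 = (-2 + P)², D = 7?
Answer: 390439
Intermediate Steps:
P = -8 (P = -3 - 5 = -8)
H = 105 (H = 5 + (-2 - 8)² = 5 + (-10)² = 5 + 100 = 105)
E(y) = ⅐ (E(y) = 1/7 = ⅐)
(((-1 - 1)*3)*H)*E(4) + (217484 + 173045) = (((-1 - 1)*3)*105)*(⅐) + (217484 + 173045) = (-2*3*105)*(⅐) + 390529 = -6*105*(⅐) + 390529 = -630*⅐ + 390529 = -90 + 390529 = 390439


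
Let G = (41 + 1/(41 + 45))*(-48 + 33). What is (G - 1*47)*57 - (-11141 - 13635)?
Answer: -1115243/86 ≈ -12968.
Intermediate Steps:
G = -52905/86 (G = (41 + 1/86)*(-15) = (3527/86)*(-15) = -52905/86 ≈ -615.17)
(G - 1*47)*57 - (-11141 - 13635) = (-52905/86 - 1*47)*57 - (-11141 - 13635) = (-52905/86 - 47)*57 - 1*(-24776) = -56947/86*57 + 24776 = -3245979/86 + 24776 = -1115243/86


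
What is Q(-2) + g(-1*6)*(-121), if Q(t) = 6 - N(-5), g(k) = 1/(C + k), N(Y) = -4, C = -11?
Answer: 291/17 ≈ 17.118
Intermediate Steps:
g(k) = 1/(-11 + k)
Q(t) = 10 (Q(t) = 6 - 1*(-4) = 6 + 4 = 10)
Q(-2) + g(-1*6)*(-121) = 10 - 121/(-11 - 1*6) = 10 - 121/(-11 - 6) = 10 - 121/(-17) = 10 - 1/17*(-121) = 10 + 121/17 = 291/17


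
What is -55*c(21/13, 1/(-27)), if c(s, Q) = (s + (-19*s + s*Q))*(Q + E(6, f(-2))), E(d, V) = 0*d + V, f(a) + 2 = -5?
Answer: -35624050/3159 ≈ -11277.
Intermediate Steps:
f(a) = -7 (f(a) = -2 - 5 = -7)
E(d, V) = V (E(d, V) = 0 + V = V)
c(s, Q) = (-7 + Q)*(-18*s + Q*s) (c(s, Q) = (s + (-19*s + s*Q))*(Q - 7) = (s + (-19*s + Q*s))*(-7 + Q) = (-18*s + Q*s)*(-7 + Q) = (-7 + Q)*(-18*s + Q*s))
-55*c(21/13, 1/(-27)) = -55*21/13*(126 + (1/(-27))² - 25/(-27)) = -55*21*(1/13)*(126 + (-1/27)² - 25*(-1/27)) = -1155*(126 + 1/729 + 25/27)/13 = -1155*92530/(13*729) = -55*647710/3159 = -35624050/3159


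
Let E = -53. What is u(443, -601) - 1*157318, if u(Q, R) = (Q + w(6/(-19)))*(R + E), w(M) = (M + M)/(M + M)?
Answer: -447694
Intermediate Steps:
w(M) = 1 (w(M) = (2*M)/((2*M)) = (2*M)*(1/(2*M)) = 1)
u(Q, R) = (1 + Q)*(-53 + R) (u(Q, R) = (Q + 1)*(R - 53) = (1 + Q)*(-53 + R))
u(443, -601) - 1*157318 = (-53 - 601 - 53*443 + 443*(-601)) - 1*157318 = (-53 - 601 - 23479 - 266243) - 157318 = -290376 - 157318 = -447694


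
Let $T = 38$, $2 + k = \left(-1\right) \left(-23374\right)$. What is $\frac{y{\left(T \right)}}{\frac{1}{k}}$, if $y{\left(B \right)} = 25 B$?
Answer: $22203400$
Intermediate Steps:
$k = 23372$ ($k = -2 - -23374 = -2 + 23374 = 23372$)
$\frac{y{\left(T \right)}}{\frac{1}{k}} = \frac{25 \cdot 38}{\frac{1}{23372}} = 950 \frac{1}{\frac{1}{23372}} = 950 \cdot 23372 = 22203400$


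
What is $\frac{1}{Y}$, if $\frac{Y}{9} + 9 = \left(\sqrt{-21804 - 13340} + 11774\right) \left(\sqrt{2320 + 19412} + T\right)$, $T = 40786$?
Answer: $\frac{1}{9 \left(480214355 + 23548 \sqrt{5433} + 4 i \sqrt{47734338} + 81572 i \sqrt{8786}\right)} \approx 2.3049 \cdot 10^{-10} - 3.6698 \cdot 10^{-12} i$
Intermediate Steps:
$Y = -81 + 9 \left(11774 + 2 i \sqrt{8786}\right) \left(40786 + 2 \sqrt{5433}\right)$ ($Y = -81 + 9 \left(\sqrt{-21804 - 13340} + 11774\right) \left(\sqrt{2320 + 19412} + 40786\right) = -81 + 9 \left(\sqrt{-35144} + 11774\right) \left(\sqrt{21732} + 40786\right) = -81 + 9 \left(2 i \sqrt{8786} + 11774\right) \left(2 \sqrt{5433} + 40786\right) = -81 + 9 \left(11774 + 2 i \sqrt{8786}\right) \left(40786 + 2 \sqrt{5433}\right) \approx 4.3375 \cdot 10^{9} + 6.9063 \cdot 10^{7} i$)
$\frac{1}{Y} = \frac{1}{4321929195 + 211932 \sqrt{5433} + 36 i \sqrt{47734338} + 734148 i \sqrt{8786}}$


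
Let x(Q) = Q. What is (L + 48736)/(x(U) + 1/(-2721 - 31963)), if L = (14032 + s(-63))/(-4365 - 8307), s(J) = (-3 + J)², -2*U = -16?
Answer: 1338724803221/219757032 ≈ 6091.8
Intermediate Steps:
U = 8 (U = -½*(-16) = 8)
L = -4597/3168 (L = (14032 + (-3 - 63)²)/(-4365 - 8307) = (14032 + (-66)²)/(-12672) = (14032 + 4356)*(-1/12672) = 18388*(-1/12672) = -4597/3168 ≈ -1.4511)
(L + 48736)/(x(U) + 1/(-2721 - 31963)) = (-4597/3168 + 48736)/(8 + 1/(-2721 - 31963)) = 154391051/(3168*(8 + 1/(-34684))) = 154391051/(3168*(8 - 1/34684)) = 154391051/(3168*(277471/34684)) = (154391051/3168)*(34684/277471) = 1338724803221/219757032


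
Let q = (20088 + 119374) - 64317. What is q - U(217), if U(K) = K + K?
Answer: 74711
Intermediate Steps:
U(K) = 2*K
q = 75145 (q = 139462 - 64317 = 75145)
q - U(217) = 75145 - 2*217 = 75145 - 1*434 = 75145 - 434 = 74711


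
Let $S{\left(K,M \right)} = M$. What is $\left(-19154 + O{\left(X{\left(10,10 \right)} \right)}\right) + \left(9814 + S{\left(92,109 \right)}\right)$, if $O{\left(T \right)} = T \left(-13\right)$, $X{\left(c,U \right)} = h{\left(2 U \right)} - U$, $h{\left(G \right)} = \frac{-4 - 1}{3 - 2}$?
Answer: $-9036$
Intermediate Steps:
$h{\left(G \right)} = -5$ ($h{\left(G \right)} = - \frac{5}{1} = \left(-5\right) 1 = -5$)
$X{\left(c,U \right)} = -5 - U$
$O{\left(T \right)} = - 13 T$
$\left(-19154 + O{\left(X{\left(10,10 \right)} \right)}\right) + \left(9814 + S{\left(92,109 \right)}\right) = \left(-19154 - 13 \left(-5 - 10\right)\right) + \left(9814 + 109\right) = \left(-19154 - 13 \left(-5 - 10\right)\right) + 9923 = \left(-19154 - -195\right) + 9923 = \left(-19154 + 195\right) + 9923 = -18959 + 9923 = -9036$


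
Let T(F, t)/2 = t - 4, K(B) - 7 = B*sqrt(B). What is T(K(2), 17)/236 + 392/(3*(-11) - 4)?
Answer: -45775/4366 ≈ -10.484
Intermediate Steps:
K(B) = 7 + B**(3/2) (K(B) = 7 + B*sqrt(B) = 7 + B**(3/2))
T(F, t) = -8 + 2*t (T(F, t) = 2*(t - 4) = 2*(-4 + t) = -8 + 2*t)
T(K(2), 17)/236 + 392/(3*(-11) - 4) = (-8 + 2*17)/236 + 392/(3*(-11) - 4) = (-8 + 34)*(1/236) + 392/(-33 - 4) = 26*(1/236) + 392/(-37) = 13/118 + 392*(-1/37) = 13/118 - 392/37 = -45775/4366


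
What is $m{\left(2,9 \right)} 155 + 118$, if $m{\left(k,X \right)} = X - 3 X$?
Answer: $-2672$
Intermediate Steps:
$m{\left(k,X \right)} = - 2 X$
$m{\left(2,9 \right)} 155 + 118 = \left(-2\right) 9 \cdot 155 + 118 = \left(-18\right) 155 + 118 = -2790 + 118 = -2672$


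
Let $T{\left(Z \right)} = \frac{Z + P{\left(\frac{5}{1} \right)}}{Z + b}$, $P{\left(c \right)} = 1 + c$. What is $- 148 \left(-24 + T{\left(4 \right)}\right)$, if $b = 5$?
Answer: $\frac{30488}{9} \approx 3387.6$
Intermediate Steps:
$T{\left(Z \right)} = \frac{6 + Z}{5 + Z}$ ($T{\left(Z \right)} = \frac{Z + \left(1 + \frac{5}{1}\right)}{Z + 5} = \frac{Z + \left(1 + 5 \cdot 1\right)}{5 + Z} = \frac{Z + \left(1 + 5\right)}{5 + Z} = \frac{Z + 6}{5 + Z} = \frac{6 + Z}{5 + Z}$)
$- 148 \left(-24 + T{\left(4 \right)}\right) = - 148 \left(-24 + \frac{6 + 4}{5 + 4}\right) = - 148 \left(-24 + \frac{1}{9} \cdot 10\right) = - 148 \left(-24 + \frac{10}{9}\right) = \left(-148\right) \left(- \frac{206}{9}\right) = \frac{30488}{9}$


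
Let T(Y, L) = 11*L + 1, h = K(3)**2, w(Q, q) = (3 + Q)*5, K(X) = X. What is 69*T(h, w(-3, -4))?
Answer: 69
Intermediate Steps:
w(Q, q) = 15 + 5*Q
h = 9 (h = 3**2 = 9)
T(Y, L) = 1 + 11*L
69*T(h, w(-3, -4)) = 69*(1 + 11*(15 + 5*(-3))) = 69*(1 + 11*(15 - 15)) = 69*(1 + 11*0) = 69*(1 + 0) = 69*1 = 69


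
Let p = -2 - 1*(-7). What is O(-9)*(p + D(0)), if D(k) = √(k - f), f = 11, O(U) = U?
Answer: -45 - 9*I*√11 ≈ -45.0 - 29.85*I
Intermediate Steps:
p = 5 (p = -2 + 7 = 5)
D(k) = √(-11 + k) (D(k) = √(k - 1*11) = √(k - 11) = √(-11 + k))
O(-9)*(p + D(0)) = -9*(5 + √(-11 + 0)) = -9*(5 + √(-11)) = -9*(5 + I*√11) = -45 - 9*I*√11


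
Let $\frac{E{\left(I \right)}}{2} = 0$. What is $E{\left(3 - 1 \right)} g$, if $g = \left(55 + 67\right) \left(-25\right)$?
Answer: $0$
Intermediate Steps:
$E{\left(I \right)} = 0$ ($E{\left(I \right)} = 2 \cdot 0 = 0$)
$g = -3050$ ($g = 122 \left(-25\right) = -3050$)
$E{\left(3 - 1 \right)} g = 0 \left(-3050\right) = 0$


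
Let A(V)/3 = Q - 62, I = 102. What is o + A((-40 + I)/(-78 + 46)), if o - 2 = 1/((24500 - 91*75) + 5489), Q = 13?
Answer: -3358779/23164 ≈ -145.00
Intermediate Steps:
A(V) = -147 (A(V) = 3*(13 - 62) = 3*(-49) = -147)
o = 46329/23164 (o = 2 + 1/((24500 - 91*75) + 5489) = 2 + 1/((24500 - 6825) + 5489) = 2 + 1/(17675 + 5489) = 2 + 1/23164 = 46329/23164 ≈ 2.0000)
o + A((-40 + I)/(-78 + 46)) = 46329/23164 - 147 = -3358779/23164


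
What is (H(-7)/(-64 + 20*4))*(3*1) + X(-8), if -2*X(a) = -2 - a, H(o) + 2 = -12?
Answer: -45/8 ≈ -5.6250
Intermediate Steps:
H(o) = -14 (H(o) = -2 - 12 = -14)
X(a) = 1 + a/2 (X(a) = -(-2 - a)/2 = 1 + a/2)
(H(-7)/(-64 + 20*4))*(3*1) + X(-8) = (-14/(-64 + 20*4))*(3*1) + (1 + (1/2)*(-8)) = -14/(-64 + 80)*3 + (1 - 4) = -14/16*3 - 3 = -14*1/16*3 - 3 = -7/8*3 - 3 = -21/8 - 3 = -45/8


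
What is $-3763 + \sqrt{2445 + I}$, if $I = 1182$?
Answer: $-3763 + 3 \sqrt{403} \approx -3702.8$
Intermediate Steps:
$-3763 + \sqrt{2445 + I} = -3763 + \sqrt{2445 + 1182} = -3763 + \sqrt{3627} = -3763 + 3 \sqrt{403}$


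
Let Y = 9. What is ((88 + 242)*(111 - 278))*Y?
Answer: -495990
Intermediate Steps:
((88 + 242)*(111 - 278))*Y = ((88 + 242)*(111 - 278))*9 = (330*(-167))*9 = -55110*9 = -495990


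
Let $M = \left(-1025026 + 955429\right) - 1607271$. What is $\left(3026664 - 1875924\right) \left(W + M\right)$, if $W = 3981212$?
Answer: $2651700814560$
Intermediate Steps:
$M = -1676868$ ($M = -69597 - 1607271 = -1676868$)
$\left(3026664 - 1875924\right) \left(W + M\right) = \left(3026664 - 1875924\right) \left(3981212 - 1676868\right) = 1150740 \cdot 2304344 = 2651700814560$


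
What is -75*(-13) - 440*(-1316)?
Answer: 580015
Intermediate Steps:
-75*(-13) - 440*(-1316) = 975 + 579040 = 580015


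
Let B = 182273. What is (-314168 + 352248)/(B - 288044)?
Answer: -38080/105771 ≈ -0.36002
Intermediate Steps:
(-314168 + 352248)/(B - 288044) = (-314168 + 352248)/(182273 - 288044) = 38080/(-105771) = 38080*(-1/105771) = -38080/105771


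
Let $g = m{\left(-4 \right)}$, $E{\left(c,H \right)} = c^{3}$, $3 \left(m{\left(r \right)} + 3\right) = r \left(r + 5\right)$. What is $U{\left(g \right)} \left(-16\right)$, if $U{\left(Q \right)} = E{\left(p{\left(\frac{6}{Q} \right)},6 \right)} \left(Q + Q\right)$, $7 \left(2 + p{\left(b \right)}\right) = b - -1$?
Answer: $- \frac{209254496}{173901} \approx -1203.3$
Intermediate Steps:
$m{\left(r \right)} = -3 + \frac{r \left(5 + r\right)}{3}$ ($m{\left(r \right)} = -3 + \frac{r \left(r + 5\right)}{3} = -3 + \frac{r \left(5 + r\right)}{3}$)
$p{\left(b \right)} = - \frac{13}{7} + \frac{b}{7}$ ($p{\left(b \right)} = -2 + \frac{b - -1}{7} = -2 + \frac{b + 1}{7} = -2 + \frac{1 + b}{7} = -2 + \left(\frac{1}{7} + \frac{b}{7}\right) = - \frac{13}{7} + \frac{b}{7}$)
$g = - \frac{13}{3}$ ($g = -3 + \frac{\left(-4\right)^{2}}{3} + \frac{5}{3} \left(-4\right) = -3 + \frac{1}{3} \cdot 16 - \frac{20}{3} = -3 + \frac{16}{3} - \frac{20}{3} = - \frac{13}{3} \approx -4.3333$)
$U{\left(Q \right)} = 2 Q \left(- \frac{13}{7} + \frac{6}{7 Q}\right)^{3}$ ($U{\left(Q \right)} = \left(- \frac{13}{7} + \frac{6 \frac{1}{Q}}{7}\right)^{3} \left(Q + Q\right) = \left(- \frac{13}{7} + \frac{6}{7 Q}\right)^{3} \cdot 2 Q = 2 Q \left(- \frac{13}{7} + \frac{6}{7 Q}\right)^{3}$)
$U{\left(g \right)} \left(-16\right) = - \frac{2 \left(-6 + 13 \left(- \frac{13}{3}\right)\right)^{3}}{343 \cdot \frac{169}{9}} \left(-16\right) = \left(- \frac{2}{343}\right) \frac{9}{169} \left(-6 - \frac{169}{3}\right)^{3} \left(-16\right) = \left(- \frac{2}{343}\right) \frac{9}{169} \left(- \frac{187}{3}\right)^{3} \left(-16\right) = \left(- \frac{2}{343}\right) \frac{9}{169} \left(- \frac{6539203}{27}\right) \left(-16\right) = \frac{13078406}{173901} \left(-16\right) = - \frac{209254496}{173901}$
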